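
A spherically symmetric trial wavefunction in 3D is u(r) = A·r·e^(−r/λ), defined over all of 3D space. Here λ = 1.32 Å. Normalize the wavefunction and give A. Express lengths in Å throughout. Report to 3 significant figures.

A ≈ 0.163 Å^(-5/2)

The normalization condition is ∫|u|² 4πr² dr = 1 from 0 to ∞.
In 3D with spherical symmetry the volume element is 4πr² dr.
With u = A·r·e^(−r/λ), the integral evaluates to A²·[3·π·λ^5].
Setting this equal to 1 gives A² = 1/(3·π·λ^5).
Substituting λ = 1.32 gives A² = 0.02648, so A = 0.1627.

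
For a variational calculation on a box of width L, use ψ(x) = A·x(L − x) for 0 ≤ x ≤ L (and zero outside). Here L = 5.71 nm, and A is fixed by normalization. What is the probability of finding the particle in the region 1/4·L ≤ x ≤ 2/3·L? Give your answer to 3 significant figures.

P ≈ 0.687

|ψ|² is the probability density, so P = ∫_{1/4·L}^{2/3·L} |ψ|² dx.
Since A² = 1/(L^5/30), this is the region integral divided by the full normalization integral.
Substituting u = x/L, A² and the length scale cancel in the ratio: P = ∫_{1/4}^{2/3} u^2·(1 - u)^2 du / ∫_{0}^{1} u^2·(1 - u)^2 du.
Using ∫ u^2·(1 - u)^2 du = u^3·(6·u^2 - 15·u + 10)/30, the numerator is ≈ 0.022887 and the denominator is 1/30.
The result is P = 0.6866.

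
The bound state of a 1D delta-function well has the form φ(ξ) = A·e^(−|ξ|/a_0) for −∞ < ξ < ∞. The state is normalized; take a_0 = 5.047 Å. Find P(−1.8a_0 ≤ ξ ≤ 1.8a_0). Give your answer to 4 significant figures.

|φ|² is the probability density, so P = ∫_{−1.8a_0}^{1.8a_0} |φ|² dξ.
Since A² = 1/(a_0), this is the region integral divided by the full normalization integral.
By symmetry take twice the ξ ≥ 0 contribution in numerator and denominator; the 2's cancel. Substituting u = ξ/a_0, A² and the length scale cancel in the ratio: P = ∫_{0}^{1.8} e^(-2·u) du / ∫_{0}^{∞} e^(-2·u) du.
With ∫ e^(-2·u) du = -e^(-2·u)/2 + C, the region integral is 1/2 - e^(-18/5)/2 and the full one is 1/2.
Evaluating gives P = 0.97268.

P ≈ 0.9727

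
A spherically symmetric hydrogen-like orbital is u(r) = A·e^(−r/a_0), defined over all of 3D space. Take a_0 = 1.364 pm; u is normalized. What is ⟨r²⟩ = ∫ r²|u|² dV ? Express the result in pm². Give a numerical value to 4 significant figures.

The expectation value is the |u|²-weighted average of r^2: ∫ r^2|u|² 4πr² dr.
Recall ∫₀^∞ r^m e^(−r/β) dr = m!·β^(m+1), evaluating both integrals, ⟨r²⟩ = 3·a_0^2.
With a_0 = 1.364, ⟨r^2⟩ = 5.5815.

⟨r^2⟩ ≈ 5.581 pm^2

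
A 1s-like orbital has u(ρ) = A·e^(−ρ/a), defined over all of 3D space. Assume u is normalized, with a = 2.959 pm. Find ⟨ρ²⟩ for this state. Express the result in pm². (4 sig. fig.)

⟨ρ^2⟩ ≈ 26.27 pm^2

By definition ⟨ρ²⟩ = ∫ ρ^2 |u(ρ)|² 4πρ² dρ.
Evaluating both integrals, ⟨ρ²⟩ = 3·a^2.
Putting a = 2.959 gives 26.267.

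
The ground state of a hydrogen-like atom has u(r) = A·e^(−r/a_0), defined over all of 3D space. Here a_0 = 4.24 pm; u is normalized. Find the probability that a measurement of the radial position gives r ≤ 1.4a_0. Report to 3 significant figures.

P ≈ 0.531

P = ∫ |u|² 4πr² dr over r ≤ 1.4a_0.
A² is fixed by ∫₀^∞ 4πr²|u|² dr = 1, i.e. A² = (π·a_0^3)^(−1).
In terms of t = r/a_0 (A², 4π and the length scale all cancel between numerator and denominator), P = [∫_{0}^{1.4} t^2·e^(-2·t) dt] / [∫_{0}^{∞} t^2·e^(-2·t) dt].
An antiderivative of t^2·e^(-2·t) is -(2·t^2 + 2·t + 1)·e^(-2·t)/4; evaluating from 0 to 1.4 gives 1/4 - 193·e^(-14/5)/100, while the full integral is 1/4.
This evaluates to P = 0.5305.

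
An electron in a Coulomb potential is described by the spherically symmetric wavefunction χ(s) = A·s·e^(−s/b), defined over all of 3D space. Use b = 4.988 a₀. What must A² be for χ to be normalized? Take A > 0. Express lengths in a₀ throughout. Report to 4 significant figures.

A^2 ≈ 0.00003436 a₀^(-5)

The normalization condition is ∫|χ|² 4πs² ds = 1 from 0 to ∞.
The angular integral contributes 4π, leaving ∫₀^∞ s²|χ|² ds.
∫|χ|² 4πs² ds = A²·(3·π·b^5).
With b = 4.988: A² = 0.000034363 and A = 0.0058620.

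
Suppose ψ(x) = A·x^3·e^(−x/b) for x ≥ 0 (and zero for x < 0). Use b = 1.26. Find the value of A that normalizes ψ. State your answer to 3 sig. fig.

A ≈ 0.188

We need A² ∫|f|² dx = 1, taking the integral from 0 to ∞.
∫|ψ|² dx = A²·(45·b^7/8).
With b = 1.26: A² = 0.03526 and A = 0.1878.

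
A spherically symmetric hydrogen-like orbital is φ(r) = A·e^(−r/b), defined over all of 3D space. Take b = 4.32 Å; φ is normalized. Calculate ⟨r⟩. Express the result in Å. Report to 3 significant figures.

⟨r⟩ ≈ 6.48 Å

By definition ⟨r⟩ = ∫ r |φ(r)|² 4πr² dr.
The ratio of the moment integral to the normalization integral gives ⟨r⟩ = 3·b/2.
Putting b = 4.32 gives 6.480.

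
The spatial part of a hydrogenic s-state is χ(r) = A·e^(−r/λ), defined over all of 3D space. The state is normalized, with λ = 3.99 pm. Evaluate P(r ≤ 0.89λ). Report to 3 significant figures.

P ≈ 0.264

Integrate the radial probability density 4πr²|χ|² over r ≤ 0.89λ.
Normalization gives A² = 1/(π·λ^3).
Substituting u = r/λ, A², 4π and the length scale all cancel in the ratio: P = ∫_{0}^{0.89} u^2·e^(-2·u) du / ∫_{0}^{∞} u^2·e^(-2·u) du.
Using ∫ u^2·e^(-2·u) du = -(2·u^2 + 2·u + 1)·e^(-2·u)/4, the numerator is ≈ 0.066007 and the denominator is 1/4.
The region integral divided by the full integral gives P = 0.2640.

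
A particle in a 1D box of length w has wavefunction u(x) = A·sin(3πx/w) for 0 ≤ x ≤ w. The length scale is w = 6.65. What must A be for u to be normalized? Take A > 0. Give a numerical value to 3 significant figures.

A ≈ 0.548

The normalization condition is ∫|u|² dx = 1 from 0 to w.
The integral (without the A² prefactor) comes out to w/2.
Setting this equal to 1 gives A² = 1/(w/2).
Plugging in w = 6.65 yields A = 0.5484.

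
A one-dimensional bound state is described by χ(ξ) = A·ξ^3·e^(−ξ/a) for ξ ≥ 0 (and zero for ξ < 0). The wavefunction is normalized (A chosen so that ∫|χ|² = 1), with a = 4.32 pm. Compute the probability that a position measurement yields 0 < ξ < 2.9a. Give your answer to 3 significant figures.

The probability is P = ∫ |χ|² dξ over [0, 2.9a].
The normalization integral ∫|χ|²dξ over the whole domain equals 45·a^7/8·A², and A² cancels in the ratio.
In terms of u = ξ/a (A² and the length scale cancel between numerator and denominator), P = [∫_{0}^{2.9} u^6·e^(-2·u) du] / [∫_{0}^{∞} u^6·e^(-2·u) du].
Using ∫ u^6·e^(-2·u) du = -(4·u^6 + 12·u^5 + 30·u^4 + 60·u^3 + 90·u^2 + 90·u + 45)·e^(-2·u)/8, the numerator is ≈ 2.0340 and the denominator is 45/8.
This works out to P = 0.3616.

P ≈ 0.362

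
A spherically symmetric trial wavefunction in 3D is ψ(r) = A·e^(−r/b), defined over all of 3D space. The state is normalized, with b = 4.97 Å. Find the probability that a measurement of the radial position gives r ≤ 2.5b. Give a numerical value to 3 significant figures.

P = ∫ |ψ|² 4πr² dr over r ≤ 2.5b.
Normalization gives A² = 1/(π·b^3).
Substituting u = r/b, A², 4π and the length scale all cancel in the ratio: P = ∫_{0}^{2.5} u^2·e^(-2·u) du / ∫_{0}^{∞} u^2·e^(-2·u) du.
With ∫ u^2·e^(-2·u) du = -(2·u^2 + 2·u + 1)·e^(-2·u)/4 + C, the region integral is 1/4 - 37·e^(-5)/8 and the full one is 1/4.
Taking the ratio yields P = 0.8753.

P ≈ 0.875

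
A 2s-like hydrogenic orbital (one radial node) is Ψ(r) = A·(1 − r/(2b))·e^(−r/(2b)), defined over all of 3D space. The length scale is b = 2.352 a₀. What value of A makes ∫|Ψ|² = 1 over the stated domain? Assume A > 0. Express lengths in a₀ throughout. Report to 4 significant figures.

A ≈ 0.05530 a₀^(-3/2)

Require ∫ |Ψ|² 4πr² dr = 1 over the whole domain.
With ∫₀^∞ r^4 e^(−αr) dr = 4!/α^5, with Ψ = A·(1 − r/(2b))·e^(−r/(2b)), the integral evaluates to A²·[8·π·b^3].
Hence A² = 1/[8·π·b^3].
With b = 2.352: A² = 0.0030581 and A = 0.055300.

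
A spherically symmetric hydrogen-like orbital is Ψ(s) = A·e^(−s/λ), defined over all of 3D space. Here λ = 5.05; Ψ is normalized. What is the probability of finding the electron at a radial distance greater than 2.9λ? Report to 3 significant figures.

P ≈ 0.0715

P = ∫ |Ψ|² 4πs² ds over s > 2.9λ.
The full normalization integral is A²·[π·λ^3] = 1, fixing A².
In terms of u = s/λ (A², 4π and the length scale all cancel between numerator and denominator), P = [∫_{2.9}^{∞} u^2·e^(-2·u) du] / [∫_{0}^{∞} u^2·e^(-2·u) du].
An antiderivative of u^2·e^(-2·u) is -(2·u^2 + 2·u + 1)·e^(-2·u)/4; evaluating from 2.9 to ∞ gives 1181·e^(-29/5)/200, while the full integral is 1/4.
Taking the ratio yields P = 0.07151.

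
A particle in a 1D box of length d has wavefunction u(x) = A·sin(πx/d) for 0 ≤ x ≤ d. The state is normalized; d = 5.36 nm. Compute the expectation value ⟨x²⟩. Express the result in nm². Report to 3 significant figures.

⟨x^2⟩ ≈ 8.12 nm^2

By definition ⟨x²⟩ = ∫ x^2 |u(x)|² dx.
The ratio of the moment integral to the normalization integral gives ⟨x²⟩ = -d^2/(2·π^2) + d^2/3.
With d = 5.36, ⟨x^2⟩ = 8.121.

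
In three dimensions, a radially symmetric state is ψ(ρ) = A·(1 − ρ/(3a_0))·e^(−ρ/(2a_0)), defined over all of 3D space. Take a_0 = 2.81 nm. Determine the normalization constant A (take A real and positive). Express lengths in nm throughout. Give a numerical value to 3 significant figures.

A ≈ 0.0733 nm^(-3/2)

Require ∫ |ψ|² 4πρ² dρ = 1 over the whole domain.
Using ∫₀^∞ ρⁿ e^(−αρ) dρ = n!/αⁿ⁺¹, with ψ = A·(1 − ρ/(3a_0))·e^(−ρ/(2a_0)), the integral evaluates to A²·[8·π·a_0^3/3].
Hence A² = 1/[8·π·a_0^3/3].
Plugging in a_0 = 2.81 yields A = 0.07335.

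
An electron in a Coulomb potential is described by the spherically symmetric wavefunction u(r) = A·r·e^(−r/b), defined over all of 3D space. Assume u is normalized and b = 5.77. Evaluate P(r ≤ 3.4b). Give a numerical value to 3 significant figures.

With dV = 4πr²dr, the probability is ∫|u|² dV over r ≤ 3.4b.
Normalization gives A² = 1/(3·π·b^5).
Substituting t = r/b, A², 4π and the length scale all cancel in the ratio: P = ∫_{0}^{3.4} t^4·e^(-2·t) dt / ∫_{0}^{∞} t^4·e^(-2·t) dt.
An antiderivative of t^4·e^(-2·t) is -(t^4/2 + t^3 + 3·t^2/2 + 3·t/2 + 3/4)·e^(-2·t); evaluating from 0 to 3.4 gives ≈ 0.60598, while the full integral is 3/4.
The region integral divided by the full integral gives P = 0.8080.

P ≈ 0.808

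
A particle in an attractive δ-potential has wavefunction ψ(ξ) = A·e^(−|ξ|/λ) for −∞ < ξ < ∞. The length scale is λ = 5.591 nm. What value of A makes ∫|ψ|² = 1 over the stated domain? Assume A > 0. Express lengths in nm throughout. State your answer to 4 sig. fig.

A ≈ 0.4229 nm^(-1/2)

The normalization condition is ∫|ψ|² dξ = 1 from −∞ to ∞.
Recall ∫₀^∞ ξ^m e^(−ξ/β) dξ = m!·β^(m+1), with ψ = A·e^(−|ξ|/λ), the integral evaluates to A²·[λ].
Substituting λ = 5.591 gives A² = 0.17886, so A = 0.42292.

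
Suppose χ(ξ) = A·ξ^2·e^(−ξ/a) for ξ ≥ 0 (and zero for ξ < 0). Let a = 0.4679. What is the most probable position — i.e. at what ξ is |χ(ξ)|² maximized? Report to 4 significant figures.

Set d/dξ [|χ(ξ)|²] = 0 and solve for ξ > 0.
This gives ξ = 2·a.
With a = 0.4679, the most probable position is 0.93580.

ξ ≈ 0.9358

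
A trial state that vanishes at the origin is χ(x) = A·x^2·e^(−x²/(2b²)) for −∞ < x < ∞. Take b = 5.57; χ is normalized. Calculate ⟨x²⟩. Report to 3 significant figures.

⟨x²⟩ = ∫ x^2 |χ|² dx over the full domain.
Differentiating ∫e^(−αx²) dx = √(π/α) under α to get the higher moments, evaluating both integrals, ⟨x²⟩ = 5·b^2/2.
With b = 5.57, ⟨x^2⟩ = 77.56.

⟨x^2⟩ ≈ 77.6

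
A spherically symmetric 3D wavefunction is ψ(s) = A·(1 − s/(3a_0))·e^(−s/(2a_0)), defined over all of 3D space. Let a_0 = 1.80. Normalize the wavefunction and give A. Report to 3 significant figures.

A ≈ 0.143

Normalization requires ∫|ψ|² 4πs² ds = 1, integrated from 0 to ∞.
(Spherical symmetry: dV = 4πs² ds.)
Recall ∫₀^∞ s^m e^(−s/β) ds = m!·β^(m+1), ∫|ψ|² 4πs² ds = A²·(8·π·a_0^3/3).
So A² = (8·π·a_0^3/3)^(−1).
Substituting a_0 = 1.80 gives A² = 0.02047, so A = 0.1431.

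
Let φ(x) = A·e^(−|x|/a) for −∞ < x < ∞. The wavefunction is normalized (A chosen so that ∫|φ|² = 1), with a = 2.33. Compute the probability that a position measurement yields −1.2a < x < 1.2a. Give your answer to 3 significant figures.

P ≈ 0.909

P = ∫_{−1.2a}^{1.2a} |φ(x)|² dx.
With A² fixed by ∫|φ|² = 1, i.e. A² = (a)^(−1), substitute and integrate.
Both integrals are even about x = 0, so only the x ≥ 0 halves are needed (the factors of 2 cancel). In terms of u = x/a (A² and the length scale cancel between numerator and denominator), P = [∫_{0}^{1.2} e^(-2·u) du] / [∫_{0}^{∞} e^(-2·u) du].
An antiderivative of e^(-2·u) is -e^(-2·u)/2; evaluating from 0 to 1.2 gives 1/2 - e^(-12/5)/2, while the full integral is 1/2.
This works out to P = 0.9093.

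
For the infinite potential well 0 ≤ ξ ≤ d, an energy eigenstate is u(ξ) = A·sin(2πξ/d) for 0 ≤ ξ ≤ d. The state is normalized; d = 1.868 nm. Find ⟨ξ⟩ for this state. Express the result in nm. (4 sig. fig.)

⟨ξ⟩ ≈ 0.9340 nm

⟨ξ⟩ = ∫ ξ |u|² dξ over the full domain.
With ∫₀^d sin²(nπξ/d) dξ = d/2, evaluating both integrals, ⟨ξ⟩ = d/2.
With d = 1.868, ⟨ξ⟩ = 0.93400.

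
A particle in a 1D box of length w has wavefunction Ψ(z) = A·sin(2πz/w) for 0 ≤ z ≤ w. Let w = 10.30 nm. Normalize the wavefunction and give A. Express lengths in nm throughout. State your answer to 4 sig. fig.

Require ∫ |Ψ|² dz = 1 over the whole domain.
Carrying out the integral gives A² · w/2.
Setting this equal to 1 gives A² = 1/(w/2).
Plugging in w = 10.30 yields A = 0.44065.

A ≈ 0.4407 nm^(-1/2)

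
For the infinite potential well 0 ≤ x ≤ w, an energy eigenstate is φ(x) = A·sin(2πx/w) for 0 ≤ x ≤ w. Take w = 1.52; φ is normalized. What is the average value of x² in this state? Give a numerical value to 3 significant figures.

The expectation value is the |φ|²-weighted average of x^2: ∫ x^2|φ|² dx.
The ratio of the moment integral to the normalization integral gives ⟨x²⟩ = -w^2/(8·π^2) + w^2/3.
Putting w = 1.52 gives 0.7409.

⟨x^2⟩ ≈ 0.741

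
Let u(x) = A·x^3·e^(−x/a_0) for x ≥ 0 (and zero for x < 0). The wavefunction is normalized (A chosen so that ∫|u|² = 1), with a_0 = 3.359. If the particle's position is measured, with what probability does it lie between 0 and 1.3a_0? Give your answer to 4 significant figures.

P ≈ 0.01717

P = ∫_{0}^{1.3a_0} |u(x)|² dx.
With A² fixed by ∫|u|² = 1, i.e. A² = (45·a_0^7/8)^(−1), substitute and integrate.
Let t = x/a_0; then A² and the length scale cancel, so P = ∫_{0}^{1.3} t^6·e^(-2·t) dt ÷ ∫_{0}^{∞} t^6·e^(-2·t) dt.
An antiderivative of t^6·e^(-2·t) is -(4·t^6 + 12·t^5 + 30·t^4 + 60·t^3 + 90·t^2 + 90·t + 45)·e^(-2·t)/8; evaluating from 0 to 1.3 gives ≈ 0.0965818, while the full integral is 45/8.
This works out to P = 0.017170.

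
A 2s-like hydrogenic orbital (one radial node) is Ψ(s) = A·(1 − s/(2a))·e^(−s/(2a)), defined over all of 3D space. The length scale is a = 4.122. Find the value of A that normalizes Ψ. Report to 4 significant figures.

Normalization requires ∫|Ψ|² 4πs² ds = 1, integrated from 0 to ∞.
(Spherical symmetry: dV = 4πs² ds.)
With ∫₀^∞ s^4 e^(−αs) ds = 4!/α^5, with Ψ = A·(1 − s/(2a))·e^(−s/(2a)), the integral evaluates to A²·[8·π·a^3].
So A² = (8·π·a^3)^(−1).
Substituting a = 4.122 gives A² = 0.00056811, so A = 0.023835.

A ≈ 0.02384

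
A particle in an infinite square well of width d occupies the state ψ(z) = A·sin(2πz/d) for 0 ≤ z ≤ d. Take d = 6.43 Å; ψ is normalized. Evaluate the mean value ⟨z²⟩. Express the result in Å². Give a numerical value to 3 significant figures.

⟨z^2⟩ ≈ 13.3 Å^2

⟨z²⟩ = ∫ z^2 |ψ|² dz over the full domain.
The ratio of the moment integral to the normalization integral gives ⟨z²⟩ = -d^2/(8·π^2) + d^2/3.
Putting d = 6.43 gives 13.26.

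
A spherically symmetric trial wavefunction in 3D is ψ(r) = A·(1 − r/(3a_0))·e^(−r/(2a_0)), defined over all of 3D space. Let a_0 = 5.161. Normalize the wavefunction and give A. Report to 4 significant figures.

A ≈ 0.02947

We need A² ∫|f|² 4πr² dr = 1, taking the integral from 0 to ∞.
In 3D with spherical symmetry the volume element is 4πr² dr.
Recall ∫₀^∞ r^m e^(−r/β) dr = m!·β^(m+1), carrying out the integral gives A² · 8·π·a_0^3/3.
Setting this equal to 1 gives A² = 1/(8·π·a_0^3/3).
Plugging in a_0 = 5.161 yields A = 0.029467.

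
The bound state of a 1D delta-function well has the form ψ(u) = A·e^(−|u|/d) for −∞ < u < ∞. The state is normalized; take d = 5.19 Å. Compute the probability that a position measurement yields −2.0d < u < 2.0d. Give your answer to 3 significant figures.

P = ∫_{−2.0d}^{2.0d} |ψ(u)|² du.
The normalization integral ∫|ψ|²du over the whole domain equals d·A², and A² cancels in the ratio.
Both integrals are even about u = 0, so only the u ≥ 0 halves are needed (the factors of 2 cancel). Substituting t = u/d, A² and the length scale cancel in the ratio: P = ∫_{0}^{2.0} e^(-2·t) dt / ∫_{0}^{∞} e^(-2·t) dt.
Using ∫ e^(-2·t) dt = -e^(-2·t)/2, the numerator is 1/2 - e^(-4)/2 and the denominator is 1/2.
This works out to P = 0.9817.

P ≈ 0.982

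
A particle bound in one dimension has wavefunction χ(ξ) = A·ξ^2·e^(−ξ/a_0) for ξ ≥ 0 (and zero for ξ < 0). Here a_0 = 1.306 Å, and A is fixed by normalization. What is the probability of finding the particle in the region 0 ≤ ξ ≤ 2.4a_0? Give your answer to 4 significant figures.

P ≈ 0.5237

|χ|² is the probability density, so P = ∫_{0}^{2.4a_0} |χ|² dξ.
Since A² = 1/(3·a_0^5/4), this is the region integral divided by the full normalization integral.
Let u = ξ/a_0; then A² and the length scale cancel, so P = ∫_{0}^{2.4} u^4·e^(-2·u) du ÷ ∫_{0}^{∞} u^4·e^(-2·u) du.
Using ∫ u^4·e^(-2·u) du = -(u^4/2 + u^3 + 3·u^2/2 + 3·u/2 + 3/4)·e^(-2·u), the numerator is ≈ 0.392806 and the denominator is 3/4.
This works out to P = 0.52374.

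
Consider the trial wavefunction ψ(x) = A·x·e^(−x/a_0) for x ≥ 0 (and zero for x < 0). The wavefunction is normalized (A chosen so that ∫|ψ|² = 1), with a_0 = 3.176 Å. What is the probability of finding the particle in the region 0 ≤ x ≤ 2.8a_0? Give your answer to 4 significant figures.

P ≈ 0.9176

|ψ|² is the probability density, so P = ∫_{0}^{2.8a_0} |ψ|² dx.
With A² fixed by ∫|ψ|² = 1, i.e. A² = (a_0^3/4)^(−1), substitute and integrate.
Substituting u = x/a_0, A² and the length scale cancel in the ratio: P = ∫_{0}^{2.8} u^2·e^(-2·u) du / ∫_{0}^{∞} u^2·e^(-2·u) du.
Using ∫ u^2·e^(-2·u) du = -(2·u^2 + 2·u + 1)·e^(-2·u)/4, the numerator is 1/4 - 557·e^(-28/5)/100 and the denominator is 1/4.
This works out to P = 0.91761.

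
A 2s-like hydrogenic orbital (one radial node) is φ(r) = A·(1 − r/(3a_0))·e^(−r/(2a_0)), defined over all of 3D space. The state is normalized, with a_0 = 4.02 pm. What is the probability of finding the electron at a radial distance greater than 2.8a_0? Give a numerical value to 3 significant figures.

P = ∫ |φ|² 4πr² dr over r > 2.8a_0.
The full normalization integral is A²·[8·π·a_0^3/3] = 1, fixing A².
In terms of u = r/a_0 (A², 4π and the length scale all cancel between numerator and denominator), P = [∫_{2.8}^{∞} u^2·(1 - u/3)^2·e^(-u) du] / [∫_{0}^{∞} u^2·(1 - u/3)^2·e^(-u) du].
An antiderivative of u^2·(1 - u/3)^2·e^(-u) is (-u^4 + 2·u^3 - 3·u^2 - 6·u - 6)·e^(-u)/9; evaluating from 2.8 to ∞ gives ≈ 0.43163, while the full integral is 2/3.
This evaluates to P = 0.6474.

P ≈ 0.647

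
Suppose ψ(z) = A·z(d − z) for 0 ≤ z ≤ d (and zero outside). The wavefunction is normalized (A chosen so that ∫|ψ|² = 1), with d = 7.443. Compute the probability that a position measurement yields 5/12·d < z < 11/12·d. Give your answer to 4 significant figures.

|ψ|² is the probability density, so P = ∫_{5/12·d}^{11/12·d} |ψ|² dz.
The normalization integral ∫|ψ|²dz over the whole domain equals d^5/30·A², and A² cancels in the ratio.
In terms of u = z/d (A² and the length scale cancel between numerator and denominator), P = [∫_{5/12}^{11/12} u^2·(1 - u)^2 du] / [∫_{0}^{1} u^2·(1 - u)^2 du].
With ∫ u^2·(1 - u)^2 du = u^3·(6·u^2 - 15·u + 10)/30 + C, the region integral is ≈ 0.0216098 and the full one is 1/30.
Evaluating gives P = 4481/6912.

P ≈ 0.6483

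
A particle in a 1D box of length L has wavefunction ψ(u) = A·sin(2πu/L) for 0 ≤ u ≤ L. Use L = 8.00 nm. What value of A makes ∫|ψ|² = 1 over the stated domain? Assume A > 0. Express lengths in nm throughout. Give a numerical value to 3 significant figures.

A ≈ 0.500 nm^(-1/2)

Normalization requires ∫|ψ|² du = 1, integrated from 0 to L.
With ψ = A·sin(2πu/L), the integral evaluates to A²·[L/2].
So A² = (L/2)^(−1).
Plugging in L = 8.00 yields A = 0.5000.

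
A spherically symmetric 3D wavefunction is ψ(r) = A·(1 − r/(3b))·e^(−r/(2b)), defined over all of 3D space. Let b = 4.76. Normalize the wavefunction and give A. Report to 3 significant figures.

A ≈ 0.0333

Require ∫ |ψ|² 4πr² dr = 1 over the whole domain.
(Spherical symmetry: dV = 4πr² dr.)
With ψ = A·(1 − r/(3b))·e^(−r/(2b)), the integral evaluates to A²·[8·π·b^3/3].
Substituting b = 4.76 gives A² = 0.001107, so A = 0.03327.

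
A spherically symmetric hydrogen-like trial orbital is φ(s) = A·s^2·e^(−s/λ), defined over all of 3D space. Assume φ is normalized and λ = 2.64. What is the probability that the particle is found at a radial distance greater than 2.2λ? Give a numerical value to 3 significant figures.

With dV = 4πs²ds, the probability is ∫|φ|² dV over s > 2.2λ.
Normalization gives A² = 1/(45·π·λ^7/2).
Substituting u = s/λ, A², 4π and the length scale all cancel in the ratio: P = ∫_{2.2}^{∞} u^6·e^(-2·u) du / ∫_{0}^{∞} u^6·e^(-2·u) du.
Using ∫ u^6·e^(-2·u) du = -(4·u^6 + 12·u^5 + 30·u^4 + 60·u^3 + 90·u^2 + 90·u + 45)·e^(-2·u)/8, the numerator is ≈ 4.7455 and the denominator is 45/8.
Taking the ratio yields P = 0.8436.

P ≈ 0.844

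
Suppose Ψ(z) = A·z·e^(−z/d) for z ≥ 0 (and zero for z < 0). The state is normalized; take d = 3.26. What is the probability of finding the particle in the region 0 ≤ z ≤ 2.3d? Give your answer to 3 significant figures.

P ≈ 0.837

|Ψ|² is the probability density, so P = ∫_{0}^{2.3d} |Ψ|² dz.
With A² fixed by ∫|Ψ|² = 1, i.e. A² = (d^3/4)^(−1), substitute and integrate.
Let u = z/d; then A² and the length scale cancel, so P = ∫_{0}^{2.3} u^2·e^(-2·u) du ÷ ∫_{0}^{∞} u^2·e^(-2·u) du.
Using ∫ u^2·e^(-2·u) du = -(2·u^2 + 2·u + 1)·e^(-2·u)/4, the numerator is 1/4 - 809·e^(-23/5)/200 and the denominator is 1/4.
The result is P = 0.8374.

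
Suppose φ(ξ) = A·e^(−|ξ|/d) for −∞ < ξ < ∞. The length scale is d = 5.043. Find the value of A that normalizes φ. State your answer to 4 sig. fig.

We need A² ∫|f|² dξ = 1, taking the integral from −∞ to ∞.
With ∫₀^∞ ξ^0 e^(−αξ) dξ = 0!/α^1, ∫|φ|² dξ = A²·(d).
Hence A² = 1/[d].
Plugging in d = 5.043 yields A = 0.44530.

A ≈ 0.4453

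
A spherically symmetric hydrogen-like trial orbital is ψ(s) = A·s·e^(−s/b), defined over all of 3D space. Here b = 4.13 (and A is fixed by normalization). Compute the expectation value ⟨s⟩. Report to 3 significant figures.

⟨s⟩ ≈ 10.3

⟨s⟩ = ∫ s |ψ|² 4πs² ds over the full domain.
Using ∫₀^∞ sⁿ e^(−αs) ds = n!/αⁿ⁺¹, the ratio of the moment integral to the normalization integral gives ⟨s⟩ = 5·b/2.
With b = 4.13, ⟨s⟩ = 10.33.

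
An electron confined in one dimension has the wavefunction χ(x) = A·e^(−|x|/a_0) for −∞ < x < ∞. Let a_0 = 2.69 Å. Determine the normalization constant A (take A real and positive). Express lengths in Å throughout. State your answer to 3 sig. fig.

A ≈ 0.610 Å^(-1/2)

The normalization condition is ∫|χ|² dx = 1 from −∞ to ∞.
With χ = A·e^(−|x|/a_0), the integral evaluates to A²·[a_0].
So A² = (a_0)^(−1).
Plugging in a_0 = 2.69 yields A = 0.6097.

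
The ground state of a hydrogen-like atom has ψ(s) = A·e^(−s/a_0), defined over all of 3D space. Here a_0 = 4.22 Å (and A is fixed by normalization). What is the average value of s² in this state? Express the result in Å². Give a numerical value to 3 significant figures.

⟨s^2⟩ ≈ 53.4 Å^2

By definition ⟨s²⟩ = ∫ s^2 |ψ(s)|² 4πs² ds.
Recall ∫₀^∞ s^m e^(−s/β) ds = m!·β^(m+1), since the A² factors cancel between numerator and denominator, ⟨s²⟩ = 3·a_0^2.
Putting a_0 = 4.22 gives 53.43.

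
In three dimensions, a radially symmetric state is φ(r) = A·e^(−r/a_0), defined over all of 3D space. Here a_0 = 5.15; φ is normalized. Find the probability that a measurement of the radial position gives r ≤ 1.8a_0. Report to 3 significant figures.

P ≈ 0.697

With dV = 4πr²dr, the probability is ∫|φ|² dV over r ≤ 1.8a_0.
The full normalization integral is A²·[π·a_0^3] = 1, fixing A².
In terms of u = r/a_0 (A², 4π and the length scale all cancel between numerator and denominator), P = [∫_{0}^{1.8} u^2·e^(-2·u) du] / [∫_{0}^{∞} u^2·e^(-2·u) du].
With ∫ u^2·e^(-2·u) du = -(2·u^2 + 2·u + 1)·e^(-2·u)/4 + C, the region integral is 1/4 - 277·e^(-18/5)/100 and the full one is 1/4.
This evaluates to P = 0.6973.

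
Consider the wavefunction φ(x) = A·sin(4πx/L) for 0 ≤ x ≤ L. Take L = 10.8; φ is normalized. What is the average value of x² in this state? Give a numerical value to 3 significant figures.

The expectation value is the |φ|²-weighted average of x^2: ∫ x^2|φ|² dx.
With ∫₀^L sin²(nπx/L) dx = L/2, evaluating both integrals, ⟨x²⟩ = -L^2/(32·π^2) + L^2/3.
Putting L = 10.8 gives 38.51.

⟨x^2⟩ ≈ 38.5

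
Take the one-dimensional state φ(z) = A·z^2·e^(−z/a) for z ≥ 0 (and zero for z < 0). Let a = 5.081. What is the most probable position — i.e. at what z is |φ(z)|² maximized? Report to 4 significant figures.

z ≈ 10.16

Differentiate |φ(z)|² with respect to z and set to zero.
Solving yields z = 2·a.
With a = 5.081, the most probable position is 10.162.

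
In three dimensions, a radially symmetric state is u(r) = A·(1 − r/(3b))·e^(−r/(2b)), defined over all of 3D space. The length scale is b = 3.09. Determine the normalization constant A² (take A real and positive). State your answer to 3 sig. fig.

Require ∫ |u|² 4πr² dr = 1 over the whole domain.
In 3D with spherical symmetry the volume element is 4πr² dr.
Using ∫₀^∞ rⁿ e^(−αr) dr = n!/αⁿ⁺¹, with u = A·(1 − r/(3b))·e^(−r/(2b)), the integral evaluates to A²·[8·π·b^3/3].
Setting this equal to 1 gives A² = 1/(8·π·b^3/3).
Substituting b = 3.09 gives A² = 0.004046, so A = 0.06361.

A^2 ≈ 0.00405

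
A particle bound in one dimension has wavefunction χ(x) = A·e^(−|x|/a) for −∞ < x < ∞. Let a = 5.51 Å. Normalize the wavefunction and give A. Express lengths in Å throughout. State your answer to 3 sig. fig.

A ≈ 0.426 Å^(-1/2)

The normalization condition is ∫|χ|² dx = 1 from −∞ to ∞.
Carrying out the integral gives A² · a.
So A² = (a)^(−1).
With a = 5.51: A² = 0.1815 and A = 0.4260.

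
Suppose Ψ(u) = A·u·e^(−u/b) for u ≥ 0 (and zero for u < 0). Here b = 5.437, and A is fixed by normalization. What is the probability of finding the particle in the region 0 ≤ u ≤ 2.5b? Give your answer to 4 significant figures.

|Ψ|² is the probability density, so P = ∫_{0}^{2.5b} |Ψ|² du.
Since A² = 1/(b^3/4), this is the region integral divided by the full normalization integral.
Substituting t = u/b, A² and the length scale cancel in the ratio: P = ∫_{0}^{2.5} t^2·e^(-2·t) dt / ∫_{0}^{∞} t^2·e^(-2·t) dt.
With ∫ t^2·e^(-2·t) dt = -(2·t^2 + 2·t + 1)·e^(-2·t)/4 + C, the region integral is 1/4 - 37·e^(-5)/8 and the full one is 1/4.
Evaluating gives P = 0.87535.

P ≈ 0.8753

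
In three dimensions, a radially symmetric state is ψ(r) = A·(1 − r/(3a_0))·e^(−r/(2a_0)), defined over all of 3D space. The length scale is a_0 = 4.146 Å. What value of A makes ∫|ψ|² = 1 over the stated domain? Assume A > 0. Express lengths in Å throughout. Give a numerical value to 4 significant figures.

Normalization requires ∫|ψ|² 4πr² dr = 1, integrated from 0 to ∞.
In 3D with spherical symmetry the volume element is 4πr² dr.
Recall ∫₀^∞ r^m e^(−r/β) dr = m!·β^(m+1), ∫|ψ|² 4πr² dr = A²·(8·π·a_0^3/3).
Plugging in a_0 = 4.146 yields A = 0.040926.

A ≈ 0.04093 Å^(-3/2)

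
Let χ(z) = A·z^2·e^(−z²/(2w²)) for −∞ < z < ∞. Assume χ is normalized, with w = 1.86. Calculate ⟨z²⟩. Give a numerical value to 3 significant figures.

⟨z^2⟩ ≈ 8.65

⟨z²⟩ = ∫ z^2 |χ|² dz over the full domain.
Differentiating ∫e^(−αz²) dz = √(π/α) under α to get the higher moments, the ratio of the moment integral to the normalization integral gives ⟨z²⟩ = 5·w^2/2.
Putting w = 1.86 gives 8.649.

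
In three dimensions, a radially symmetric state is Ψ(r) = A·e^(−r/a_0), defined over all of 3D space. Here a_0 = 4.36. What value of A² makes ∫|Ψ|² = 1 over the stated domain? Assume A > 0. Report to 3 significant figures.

The normalization condition is ∫|Ψ|² 4πr² dr = 1 from 0 to ∞.
The angular integral contributes 4π, leaving ∫₀^∞ r²|Ψ|² dr.
Using ∫₀^∞ rⁿ e^(−αr) dr = n!/αⁿ⁺¹, the integral (without the A² prefactor) comes out to π·a_0^3.
With a_0 = 4.36: A² = 0.003841 and A = 0.06197.

A^2 ≈ 0.00384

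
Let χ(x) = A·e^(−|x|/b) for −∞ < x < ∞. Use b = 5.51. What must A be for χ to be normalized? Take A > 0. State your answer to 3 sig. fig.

The normalization condition is ∫|χ|² dx = 1 from −∞ to ∞.
Using ∫₀^∞ xⁿ e^(−αx) dx = n!/αⁿ⁺¹, carrying out the integral gives A² · b.
Plugging in b = 5.51 yields A = 0.4260.

A ≈ 0.426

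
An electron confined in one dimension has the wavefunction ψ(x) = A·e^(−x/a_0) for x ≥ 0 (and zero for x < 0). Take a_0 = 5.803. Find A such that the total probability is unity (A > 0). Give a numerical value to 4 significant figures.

A ≈ 0.5871

Require ∫ |ψ|² dx = 1 over the whole domain.
Recall ∫₀^∞ x^m e^(−x/β) dx = m!·β^(m+1), with ψ = A·e^(−x/a_0), the integral evaluates to A²·[a_0/2].
Substituting a_0 = 5.803 gives A² = 0.34465, so A = 0.58707.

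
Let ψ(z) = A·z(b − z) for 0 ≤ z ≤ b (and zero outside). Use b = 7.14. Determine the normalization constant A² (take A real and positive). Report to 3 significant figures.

Normalization requires ∫|ψ|² dz = 1, integrated from 0 to b.
Expanding the polynomial and integrating term by term, carrying out the integral gives A² · b^5/30.
Setting this equal to 1 gives A² = 1/(b^5/30).
Substituting b = 7.14 gives A² = 0.001617, so A = 0.04021.

A^2 ≈ 0.00162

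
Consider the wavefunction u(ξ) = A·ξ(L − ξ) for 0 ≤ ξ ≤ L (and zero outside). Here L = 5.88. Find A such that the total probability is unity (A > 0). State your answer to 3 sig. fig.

The normalization condition is ∫|u|² dξ = 1 from 0 to L.
The integral (without the A² prefactor) comes out to L^5/30.
Setting this equal to 1 gives A² = 1/(L^5/30).
With L = 5.88: A² = 0.004268 and A = 0.06533.

A ≈ 0.0653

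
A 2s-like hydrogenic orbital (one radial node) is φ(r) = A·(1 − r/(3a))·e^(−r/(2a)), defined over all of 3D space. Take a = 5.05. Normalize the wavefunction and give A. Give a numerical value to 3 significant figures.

A ≈ 0.0304

We need A² ∫|f|² 4πr² dr = 1, taking the integral from 0 to ∞.
(Spherical symmetry: dV = 4πr² dr.)
The integral (without the A² prefactor) comes out to 8·π·a^3/3.
Setting this equal to 1 gives A² = 1/(8·π·a^3/3).
Plugging in a = 5.05 yields A = 0.03044.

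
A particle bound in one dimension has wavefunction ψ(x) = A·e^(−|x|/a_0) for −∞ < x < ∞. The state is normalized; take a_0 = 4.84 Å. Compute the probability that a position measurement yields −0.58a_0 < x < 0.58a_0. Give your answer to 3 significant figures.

|ψ|² is the probability density, so P = ∫_{−0.58a_0}^{0.58a_0} |ψ|² dx.
The normalization integral ∫|ψ|²dx over the whole domain equals a_0·A², and A² cancels in the ratio.
By symmetry take twice the x ≥ 0 contribution in numerator and denominator; the 2's cancel. In terms of u = x/a_0 (A² and the length scale cancel between numerator and denominator), P = [∫_{0}^{0.58} e^(-2·u) du] / [∫_{0}^{∞} e^(-2·u) du].
With ∫ e^(-2·u) du = -e^(-2·u)/2 + C, the region integral is 1/2 - e^(-29/25)/2 and the full one is 1/2.
The result is P = 0.6865.

P ≈ 0.687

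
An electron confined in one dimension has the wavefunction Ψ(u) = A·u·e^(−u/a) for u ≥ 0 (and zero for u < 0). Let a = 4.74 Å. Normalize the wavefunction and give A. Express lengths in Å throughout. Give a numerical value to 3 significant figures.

The normalization condition is ∫|Ψ|² du = 1 from 0 to ∞.
With ∫₀^∞ u^2 e^(−αu) du = 2!/α^3, with Ψ = A·u·e^(−u/a), the integral evaluates to A²·[a^3/4].
So A² = (a^3/4)^(−1).
Plugging in a = 4.74 yields A = 0.1938.

A ≈ 0.194 Å^(-3/2)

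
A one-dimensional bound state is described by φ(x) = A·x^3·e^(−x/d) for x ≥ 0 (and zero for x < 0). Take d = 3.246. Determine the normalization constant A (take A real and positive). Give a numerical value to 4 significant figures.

A ≈ 0.006843

We need A² ∫|f|² dx = 1, taking the integral from 0 to ∞.
With ∫₀^∞ x^6 e^(−αx) dx = 6!/α^7, with φ = A·x^3·e^(−x/d), the integral evaluates to A²·[45·d^7/8].
Hence A² = 1/[45·d^7/8].
Plugging in d = 3.246 yields A = 0.0068426.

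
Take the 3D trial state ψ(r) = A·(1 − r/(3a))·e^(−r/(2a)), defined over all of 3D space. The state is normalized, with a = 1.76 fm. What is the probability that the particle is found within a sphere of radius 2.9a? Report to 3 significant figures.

P ≈ 0.353

P = ∫ |ψ|² 4πr² dr over r ≤ 2.9a.
A² is fixed by ∫₀^∞ 4πr²|ψ|² dr = 1, i.e. A² = (8·π·a^3/3)^(−1).
In terms of u = r/a (A², 4π and the length scale all cancel between numerator and denominator), P = [∫_{0}^{2.9} u^2·(1 - u/3)^2·e^(-u) du] / [∫_{0}^{∞} u^2·(1 - u/3)^2·e^(-u) du].
With ∫ u^2·(1 - u/3)^2·e^(-u) du = (-u^4 + 2·u^3 - 3·u^2 - 6·u - 6)·e^(-u)/9 + C, the region integral is ≈ 0.23516 and the full one is 2/3.
This evaluates to P = 0.3527.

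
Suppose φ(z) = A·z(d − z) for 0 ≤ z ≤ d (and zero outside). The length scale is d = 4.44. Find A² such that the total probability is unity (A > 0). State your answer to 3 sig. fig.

A^2 ≈ 0.0174

Normalization requires ∫|φ|² dz = 1, integrated from 0 to d.
Carrying out the integral gives A² · d^5/30.
With d = 4.44: A² = 0.01739 and A = 0.1319.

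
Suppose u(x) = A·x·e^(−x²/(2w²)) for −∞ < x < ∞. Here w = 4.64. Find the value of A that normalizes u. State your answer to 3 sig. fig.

A ≈ 0.106

Normalization requires ∫|u|² dx = 1, integrated from −∞ to ∞.
Carrying out the integral gives A² · √(π)·w^3/2.
Setting this equal to 1 gives A² = 1/(√(π)·w^3/2).
With w = 4.64: A² = 0.01130 and A = 0.1063.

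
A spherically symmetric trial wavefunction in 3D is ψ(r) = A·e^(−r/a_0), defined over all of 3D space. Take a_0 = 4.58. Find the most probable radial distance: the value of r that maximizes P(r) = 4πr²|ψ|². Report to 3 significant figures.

r ≈ 4.58

Set d/dr [P(r) = 4πr²|ψ|²] = 0 and solve for r > 0.
Solving yields r = a_0.
With a_0 = 4.58, the most probable radial distance is 4.580.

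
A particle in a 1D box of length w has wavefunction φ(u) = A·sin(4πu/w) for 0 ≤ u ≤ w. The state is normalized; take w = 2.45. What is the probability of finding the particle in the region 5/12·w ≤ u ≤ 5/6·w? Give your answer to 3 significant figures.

P = ∫_{5/12·w}^{5/6·w} |φ(u)|² du.
With A² fixed by ∫|φ|² = 1, i.e. A² = (w/2)^(−1), substitute and integrate.
Substituting t = u/w, A² and the length scale cancel in the ratio: P = ∫_{5/12}^{5/6} sin(4·π·t)^2 dt / ∫_{0}^{1} sin(4·π·t)^2 dt.
With ∫ sin(4·π·t)^2 dt = t/2 - sin(4·π·t)·cos(4·π·t)/(8·π) + C, the region integral is -√(3)/(16·π) + 5/24 and the full one is 1/2.
Taking the ratio, P = -√(3)/(8·π) + 5/12.

P ≈ 0.348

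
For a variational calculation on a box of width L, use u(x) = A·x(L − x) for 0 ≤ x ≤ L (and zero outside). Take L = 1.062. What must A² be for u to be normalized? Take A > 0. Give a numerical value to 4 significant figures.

Normalization requires ∫|u|² dx = 1, integrated from 0 to L.
∫|u|² dx = A²·(L^5/30).
So A² = (L^5/30)^(−1).
With L = 1.062: A² = 22.207 and A = 4.7125.

A^2 ≈ 22.21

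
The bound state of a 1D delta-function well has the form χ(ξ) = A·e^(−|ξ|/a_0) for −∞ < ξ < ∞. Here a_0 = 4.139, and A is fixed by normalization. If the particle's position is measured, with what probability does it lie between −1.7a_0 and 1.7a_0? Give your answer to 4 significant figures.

P ≈ 0.9666

P = ∫_{−1.7a_0}^{1.7a_0} |χ(ξ)|² dξ.
The normalization integral ∫|χ|²dξ over the whole domain equals a_0·A², and A² cancels in the ratio.
By symmetry take twice the ξ ≥ 0 contribution in numerator and denominator; the 2's cancel. Let u = ξ/a_0; then A² and the length scale cancel, so P = ∫_{0}^{1.7} e^(-2·u) du ÷ ∫_{0}^{∞} e^(-2·u) du.
Using ∫ e^(-2·u) du = -e^(-2·u)/2, the numerator is 1/2 - e^(-17/5)/2 and the denominator is 1/2.
Taking the ratio, P = 0.96663.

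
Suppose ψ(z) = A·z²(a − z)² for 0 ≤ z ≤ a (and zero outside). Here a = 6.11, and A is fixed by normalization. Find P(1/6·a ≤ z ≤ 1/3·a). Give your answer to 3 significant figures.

P ≈ 0.136

The probability is P = ∫ |ψ|² dz over [1/6·a, 1/3·a].
The normalization integral ∫|ψ|²dz over the whole domain equals a^9/630·A², and A² cancels in the ratio.
Substituting u = z/a, A² and the length scale cancel in the ratio: P = ∫_{1/6}^{1/3} u^4·(1 - u)^4 du / ∫_{0}^{1} u^4·(1 - u)^4 du.
Using ∫ u^4·(1 - u)^4 du = u^5·(70·u^4 - 315·u^3 + 540·u^2 - 420·u + 126)/630, the numerator is ≈ 0.00021571 and the denominator is 1/630.
Evaluating gives P = 0.1359.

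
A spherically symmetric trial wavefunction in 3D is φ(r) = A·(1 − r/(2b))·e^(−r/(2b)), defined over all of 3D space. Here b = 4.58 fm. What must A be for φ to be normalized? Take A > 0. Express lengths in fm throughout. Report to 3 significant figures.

Normalization requires ∫|φ|² 4πr² dr = 1, integrated from 0 to ∞.
In 3D with spherical symmetry the volume element is 4πr² dr.
Using ∫₀^∞ rⁿ e^(−αr) dr = n!/αⁿ⁺¹, carrying out the integral gives A² · 8·π·b^3.
So A² = (8·π·b^3)^(−1).
Substituting b = 4.58 gives A² = 0.0004142, so A = 0.02035.

A ≈ 0.0204 fm^(-3/2)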